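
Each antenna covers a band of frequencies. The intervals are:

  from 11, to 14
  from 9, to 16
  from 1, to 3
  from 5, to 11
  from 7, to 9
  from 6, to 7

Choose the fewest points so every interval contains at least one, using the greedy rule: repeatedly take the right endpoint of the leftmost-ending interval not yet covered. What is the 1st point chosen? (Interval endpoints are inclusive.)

Sorted: [1,3] [6,7] [7,9] [5,11] [11,14] [9,16]
{[1,3]} hit by 3; {[6,7],[7,9],[5,11]} hit by 7; {[11,14],[9,16]} hit by 14.
Points: 3, 7, 14 (3 total).

3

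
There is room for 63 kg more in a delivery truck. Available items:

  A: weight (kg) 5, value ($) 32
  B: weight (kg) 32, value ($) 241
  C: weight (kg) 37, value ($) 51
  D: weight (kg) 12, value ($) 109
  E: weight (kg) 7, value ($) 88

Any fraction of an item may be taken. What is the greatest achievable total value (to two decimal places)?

Sort by value per unit weight and fill in that order.
Ratios (sorted): E 12.57, D 9.08, B 7.53, A 6.40, C 1.38
take E (7 @ 88); take D (12 @ 109); take B (32 @ 241); take A (5 @ 32); take 7/37 of C → 9.65. Capacity used 63/63.
Total value = 479.65

479.65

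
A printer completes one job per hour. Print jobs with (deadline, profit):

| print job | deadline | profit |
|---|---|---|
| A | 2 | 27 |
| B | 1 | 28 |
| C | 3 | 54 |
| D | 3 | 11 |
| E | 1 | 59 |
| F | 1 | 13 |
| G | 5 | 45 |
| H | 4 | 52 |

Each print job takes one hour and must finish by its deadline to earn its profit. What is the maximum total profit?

Sort by profit descending; place each in the latest free slot ≤ its deadline.
By profit: E(d1,59), C(d3,54), H(d4,52), G(d5,45), B(d1,28), A(d2,27), F(d1,13), D(d3,11)
E→slot 1; C→slot 3; H→slot 4; G→slot 5; B skipped; A→slot 2; F skipped; D skipped.
Profit = 59 + 27 + 54 + 52 + 45 = 237

237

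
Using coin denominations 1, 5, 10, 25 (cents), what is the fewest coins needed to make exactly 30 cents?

Use the largest denomination that fits, subtract, and repeat.
30 − 1×25→5 − 1×5→0
Total coins = 1 + 1 = 2

2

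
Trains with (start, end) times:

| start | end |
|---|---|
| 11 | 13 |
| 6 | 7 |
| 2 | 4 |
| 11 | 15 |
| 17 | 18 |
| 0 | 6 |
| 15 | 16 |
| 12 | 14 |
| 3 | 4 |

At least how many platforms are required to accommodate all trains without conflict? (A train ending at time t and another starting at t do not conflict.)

3

Count concurrent intervals with a sweep; the peak is the room count.
Events (time:±→running): 0:+→1 2:+→2 3:+→3 … peak 3.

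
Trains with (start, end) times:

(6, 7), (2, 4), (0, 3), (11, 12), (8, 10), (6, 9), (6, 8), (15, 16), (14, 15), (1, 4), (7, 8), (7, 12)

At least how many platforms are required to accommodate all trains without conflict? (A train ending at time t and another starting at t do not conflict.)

Count concurrent intervals with a sweep; the peak is the room count.
Events (time:±→running): 0:+→1 1:+→2 2:+→3 3:-→2 4:-→1 4:-→0 6:+→1 6:+→2 6:+→3 7:-→2 7:+→3 7:+→4 … peak 4.

4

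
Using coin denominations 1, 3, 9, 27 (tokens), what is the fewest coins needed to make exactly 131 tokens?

131 − 4×27→23 − 2×9→5 − 1×3→2 − 2×1→0
Total coins = 4 + 2 + 1 + 2 = 9

9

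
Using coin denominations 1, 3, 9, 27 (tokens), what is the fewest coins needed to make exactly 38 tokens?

4

38 − 1×27→11 − 1×9→2 − 2×1→0
Total coins = 1 + 1 + 2 = 4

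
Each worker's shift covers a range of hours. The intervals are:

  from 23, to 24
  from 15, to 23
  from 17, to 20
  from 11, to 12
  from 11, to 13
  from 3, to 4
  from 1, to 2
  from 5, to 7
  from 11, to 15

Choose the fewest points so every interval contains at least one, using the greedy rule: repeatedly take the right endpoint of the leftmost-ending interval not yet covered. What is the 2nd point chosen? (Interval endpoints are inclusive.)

Sort by right endpoint; whenever an interval is uncovered, place a point at its right end.
By right end: [1,2]  [3,4]  [5,7]  [11,12]  [11,13]  [11,15]  [17,20]  [15,23]  [23,24]
[1,2] uncovered → point at 2; [3,4] uncovered → point at 4; [5,7] uncovered → point at 7; [11,12] uncovered → point at 12; [17,20] uncovered → point at 20; [23,24] uncovered → point at 24.
Points: 2, 4, 7, 12, 20, 24 (6 total).

4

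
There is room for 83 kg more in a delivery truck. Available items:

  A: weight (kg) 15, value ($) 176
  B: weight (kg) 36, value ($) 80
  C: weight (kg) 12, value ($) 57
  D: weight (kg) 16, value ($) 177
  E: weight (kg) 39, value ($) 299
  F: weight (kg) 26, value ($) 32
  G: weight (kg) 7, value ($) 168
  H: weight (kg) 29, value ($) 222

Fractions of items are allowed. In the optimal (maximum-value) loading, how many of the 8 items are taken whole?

Order: G (168/7=24.00) > A (176/15=11.73) > D (177/16=11.06) > E (299/39=7.67) > H (222/29=7.66) > C (57/12=4.75) > B (80/36=2.22) > F (32/26=1.23)
Fill: take G (7 @ 168) → take A (15 @ 176) → take D (16 @ 177) → take E (39 @ 299) → take 6/29 of H → 45.93; 83/83 used.
4 item(s) taken whole; one partial (take 6/29 of H).

4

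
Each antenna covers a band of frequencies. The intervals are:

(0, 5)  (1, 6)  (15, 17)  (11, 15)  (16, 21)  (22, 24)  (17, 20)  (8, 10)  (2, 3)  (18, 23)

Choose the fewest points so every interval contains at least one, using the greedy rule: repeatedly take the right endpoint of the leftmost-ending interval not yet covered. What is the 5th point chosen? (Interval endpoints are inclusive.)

24

Sorted: [2,3] [0,5] [1,6] [8,10] [11,15] [15,17] [17,20] [16,21] [18,23] [22,24]
{[2,3],[0,5],[1,6]} hit by 3; {[8,10]} hit by 10; {[11,15],[15,17]} hit by 15; {[17,20],[16,21],[18,23]} hit by 20; {[22,24]} hit by 24.
Points: 3, 10, 15, 20, 24 (5 total).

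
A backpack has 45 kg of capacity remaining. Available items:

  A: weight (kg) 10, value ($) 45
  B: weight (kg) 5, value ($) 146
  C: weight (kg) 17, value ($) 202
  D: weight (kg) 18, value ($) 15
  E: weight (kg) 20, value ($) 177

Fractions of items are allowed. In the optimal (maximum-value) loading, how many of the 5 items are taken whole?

Order: B (146/5=29.20) > C (202/17=11.88) > E (177/20=8.85) > A (45/10=4.50) > D (15/18=0.83)
Fill: take B (5 @ 146) → take C (17 @ 202) → take E (20 @ 177) → take 3/10 of A → 13.50; 45/45 used.
3 item(s) taken whole; one partial (take 3/10 of A).

3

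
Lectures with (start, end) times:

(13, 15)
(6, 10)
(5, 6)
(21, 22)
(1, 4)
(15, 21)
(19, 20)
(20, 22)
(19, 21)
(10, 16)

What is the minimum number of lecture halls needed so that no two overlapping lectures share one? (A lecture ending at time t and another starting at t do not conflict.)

The answer is the maximum number of intervals overlapping at any instant.
starts: [1, 5, 6, 10, 13, 15, 19, 19, 20, 21]
ends:   [4, 6, 10, 15, 16, 20, 21, 21, 22, 22]
s1→1 e4→0 s5→1 e6→0 s6→1 e10→0 s10→1 s13→2 e15→1 s15→2 e16→1 s19→2 s19→3  — peak 3.

3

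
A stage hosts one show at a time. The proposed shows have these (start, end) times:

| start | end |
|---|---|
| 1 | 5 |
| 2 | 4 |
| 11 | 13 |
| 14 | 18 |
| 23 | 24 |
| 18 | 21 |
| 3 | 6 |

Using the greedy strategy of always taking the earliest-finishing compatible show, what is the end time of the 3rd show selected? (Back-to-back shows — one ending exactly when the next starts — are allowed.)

18

By end time: (2,4), (1,5), (3,6), (11,13), (14,18), (18,21), (23,24).
Pick (2,4); next start ≥ 4 → (11,13); next start ≥ 13 → (14,18); next start ≥ 18 → (18,21); next start ≥ 21 → (23,24).
Selected: (2,4) (11,13) (14,18) (18,21) (23,24)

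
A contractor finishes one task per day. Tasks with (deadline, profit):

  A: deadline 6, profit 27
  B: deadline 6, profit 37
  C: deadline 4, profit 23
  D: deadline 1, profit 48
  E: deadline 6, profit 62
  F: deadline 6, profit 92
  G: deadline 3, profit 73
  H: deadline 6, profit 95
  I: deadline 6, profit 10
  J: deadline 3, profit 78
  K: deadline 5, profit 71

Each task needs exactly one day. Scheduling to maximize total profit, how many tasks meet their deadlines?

By profit: H(d6,95), F(d6,92), J(d3,78), G(d3,73), K(d5,71), E(d6,62), D(d1,48), B(d6,37), A(d6,27), C(d4,23), I(d6,10)
H→slot 6; F→slot 5; J→slot 3; G→slot 2; K→slot 4; E→slot 1; D skipped; B skipped; A skipped; C skipped; I skipped.
6 of 11 scheduled.

6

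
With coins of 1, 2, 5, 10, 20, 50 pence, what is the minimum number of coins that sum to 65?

3

65 − 1×50→15 − 1×10→5 − 1×5→0
Total coins = 1 + 1 + 1 = 3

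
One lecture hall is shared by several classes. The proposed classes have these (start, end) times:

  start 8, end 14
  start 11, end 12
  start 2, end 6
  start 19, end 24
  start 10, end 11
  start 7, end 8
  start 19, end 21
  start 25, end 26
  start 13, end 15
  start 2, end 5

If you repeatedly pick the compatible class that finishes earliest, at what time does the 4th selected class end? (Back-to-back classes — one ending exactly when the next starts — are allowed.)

12

By end time: (2,5), (2,6), (7,8), (10,11), (11,12), (8,14), (13,15), (19,21), (19,24), (25,26).
Pick (2,5); next start ≥ 5 → (7,8); next start ≥ 8 → (10,11); next start ≥ 11 → (11,12); next start ≥ 12 → (13,15); next start ≥ 15 → (19,21); next start ≥ 21 → (25,26).
Selected: (2,5) (7,8) (10,11) (11,12) (13,15) (19,21) (25,26)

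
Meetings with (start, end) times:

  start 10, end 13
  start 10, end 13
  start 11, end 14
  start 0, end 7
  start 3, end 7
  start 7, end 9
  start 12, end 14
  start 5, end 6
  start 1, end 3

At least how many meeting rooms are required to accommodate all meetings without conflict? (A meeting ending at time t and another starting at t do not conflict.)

Count concurrent intervals with a sweep; the peak is the room count.
Events (time:±→running): 0:+→1 1:+→2 3:-→1 3:+→2 5:+→3 6:-→2 7:-→1 7:-→0 7:+→1 9:-→0 10:+→1 10:+→2 11:+→3 12:+→4 … peak 4.

4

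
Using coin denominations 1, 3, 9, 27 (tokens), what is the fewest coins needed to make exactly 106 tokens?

8

106 = 3×27 + 2×9 + 2×3 + 1×1
Total coins = 3 + 2 + 2 + 1 = 8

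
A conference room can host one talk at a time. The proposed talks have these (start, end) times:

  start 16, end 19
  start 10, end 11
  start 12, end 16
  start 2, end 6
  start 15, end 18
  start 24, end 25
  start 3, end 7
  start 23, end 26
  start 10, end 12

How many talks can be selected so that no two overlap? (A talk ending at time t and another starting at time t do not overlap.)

Greedy by earliest finish: after sorting by end time, pick each interval compatible with the last pick.
Sorted by end: (2,6)  (3,7)  (10,11)  (10,12)  (12,16)  (15,18)  (16,19)  (24,25)  (23,26)
take (2,6); take (10,11); take (12,16); skip (15,18); take (16,19); take (24,25).
Selected 5 talks.

5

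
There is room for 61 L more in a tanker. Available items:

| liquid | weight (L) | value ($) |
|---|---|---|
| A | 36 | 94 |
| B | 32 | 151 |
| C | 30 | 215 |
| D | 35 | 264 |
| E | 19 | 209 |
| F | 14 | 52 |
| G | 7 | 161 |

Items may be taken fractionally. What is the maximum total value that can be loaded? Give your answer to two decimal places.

Greedy by value/weight ratio, highest first.
Order: G (161/7=23.00) > E (209/19=11.00) > D (264/35=7.54) > C (215/30=7.17) > B (151/32=4.72) > F (52/14=3.71) > A (94/36=2.61)
Fill: take G (7 @ 161) → take E (19 @ 209) → take D (35 @ 264); 61/61 used.
Total value = 634.00

634.00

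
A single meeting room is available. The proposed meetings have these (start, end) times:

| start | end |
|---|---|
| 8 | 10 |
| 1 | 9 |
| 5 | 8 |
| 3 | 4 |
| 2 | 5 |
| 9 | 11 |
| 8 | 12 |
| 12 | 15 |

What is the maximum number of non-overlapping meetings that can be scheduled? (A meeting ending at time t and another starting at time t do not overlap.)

4

Sort by end time and greedily take each interval whose start is ≥ the last chosen end.
Sorted by end: (3,4)  (2,5)  (5,8)  (1,9)  (8,10)  (9,11)  (8,12)  (12,15)
take (3,4); take (5,8); skip (1,9); take (8,10); take (12,15).
Selected 4 meetings.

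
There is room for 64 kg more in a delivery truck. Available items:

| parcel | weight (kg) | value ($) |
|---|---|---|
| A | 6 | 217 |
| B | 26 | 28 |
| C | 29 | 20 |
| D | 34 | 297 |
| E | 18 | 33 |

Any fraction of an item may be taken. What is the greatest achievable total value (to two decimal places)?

Order: A (217/6=36.17) > D (297/34=8.74) > E (33/18=1.83) > B (28/26=1.08) > C (20/29=0.69)
Fill: take A (6 @ 217) → take D (34 @ 297) → take E (18 @ 33) → take 6/26 of B → 6.46; 64/64 used.
Total value = 553.46

553.46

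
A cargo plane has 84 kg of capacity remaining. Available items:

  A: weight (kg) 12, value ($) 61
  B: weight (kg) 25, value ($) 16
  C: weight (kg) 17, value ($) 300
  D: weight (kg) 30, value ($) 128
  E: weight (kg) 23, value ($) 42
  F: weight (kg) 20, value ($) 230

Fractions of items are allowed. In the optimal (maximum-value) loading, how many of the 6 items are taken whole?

4

Sort by value per unit weight and fill in that order.
Order: C (300/17=17.65) > F (230/20=11.50) > A (61/12=5.08) > D (128/30=4.27) > E (42/23=1.83) > B (16/25=0.64)
Fill: take C (17 @ 300) → take F (20 @ 230) → take A (12 @ 61) → take D (30 @ 128) → take 5/23 of E → 9.13; 84/84 used.
4 item(s) taken whole; one partial (take 5/23 of E).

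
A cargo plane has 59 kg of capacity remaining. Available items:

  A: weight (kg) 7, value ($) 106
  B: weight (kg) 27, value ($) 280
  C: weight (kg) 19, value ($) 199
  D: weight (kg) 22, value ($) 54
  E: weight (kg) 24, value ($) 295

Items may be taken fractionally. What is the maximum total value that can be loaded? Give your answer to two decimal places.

693.33

Order: A (106/7=15.14) > E (295/24=12.29) > C (199/19=10.47) > B (280/27=10.37) > D (54/22=2.45)
Fill: take A (7 @ 106) → take E (24 @ 295) → take C (19 @ 199) → take 9/27 of B → 93.33; 59/59 used.
Total value = 693.33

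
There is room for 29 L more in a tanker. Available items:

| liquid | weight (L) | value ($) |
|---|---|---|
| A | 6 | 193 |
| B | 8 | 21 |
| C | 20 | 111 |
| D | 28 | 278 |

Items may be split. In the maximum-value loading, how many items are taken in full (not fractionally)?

Ratios (sorted): A 32.17, D 9.93, C 5.55, B 2.62
take A (6 @ 193); take 23/28 of D → 228.36. Capacity used 29/29.
1 item(s) taken whole; one partial (take 23/28 of D).

1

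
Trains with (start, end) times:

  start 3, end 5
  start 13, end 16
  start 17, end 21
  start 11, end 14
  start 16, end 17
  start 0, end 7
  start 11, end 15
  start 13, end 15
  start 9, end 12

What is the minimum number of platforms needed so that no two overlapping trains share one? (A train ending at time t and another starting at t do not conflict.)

Count concurrent intervals with a sweep; the peak is the room count.
starts: [0, 3, 9, 11, 11, 13, 13, 16, 17]
ends:   [5, 7, 12, 14, 15, 15, 16, 17, 21]
s0→1 s3→2 e5→1 e7→0 s9→1 s11→2 s11→3 e12→2 s13→3 s13→4  — peak 4.

4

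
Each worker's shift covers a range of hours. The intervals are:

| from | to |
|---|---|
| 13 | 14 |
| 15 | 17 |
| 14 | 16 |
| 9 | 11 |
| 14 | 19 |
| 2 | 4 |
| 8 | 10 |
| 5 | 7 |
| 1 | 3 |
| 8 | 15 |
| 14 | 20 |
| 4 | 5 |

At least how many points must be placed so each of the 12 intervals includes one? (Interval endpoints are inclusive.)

By right end: [1,3]  [2,4]  [4,5]  [5,7]  [8,10]  [9,11]  [13,14]  [8,15]  [14,16]  [15,17]  [14,19]  [14,20]
[1,3] uncovered → point at 3; [4,5] uncovered → point at 5; [8,10] uncovered → point at 10; [13,14] uncovered → point at 14; [15,17] uncovered → point at 17.
Points: 3, 5, 10, 14, 17 (5 total).

5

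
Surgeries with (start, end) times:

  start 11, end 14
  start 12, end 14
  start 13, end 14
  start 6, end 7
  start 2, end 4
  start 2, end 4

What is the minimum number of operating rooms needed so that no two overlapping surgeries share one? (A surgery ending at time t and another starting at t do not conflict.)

Events (time:±→running): 2:+→1 2:+→2 4:-→1 4:-→0 6:+→1 7:-→0 11:+→1 12:+→2 13:+→3 … peak 3.

3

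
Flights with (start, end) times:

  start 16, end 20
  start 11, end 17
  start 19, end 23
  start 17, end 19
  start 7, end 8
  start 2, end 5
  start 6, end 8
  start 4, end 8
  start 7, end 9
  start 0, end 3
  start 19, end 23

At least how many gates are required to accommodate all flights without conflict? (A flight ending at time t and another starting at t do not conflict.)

Count concurrent intervals with a sweep; the peak is the room count.
starts: [0, 2, 4, 6, 7, 7, 11, 16, 17, 19, 19]
ends:   [3, 5, 8, 8, 8, 9, 17, 19, 20, 23, 23]
s0→1 s2→2 e3→1 s4→2 e5→1 s6→2 s7→3 s7→4  — peak 4.

4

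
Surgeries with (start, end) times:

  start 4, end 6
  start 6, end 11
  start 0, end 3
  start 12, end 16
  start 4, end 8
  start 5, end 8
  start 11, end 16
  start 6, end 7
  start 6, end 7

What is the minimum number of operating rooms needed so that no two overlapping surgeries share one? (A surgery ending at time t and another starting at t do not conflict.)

Count concurrent intervals with a sweep; the peak is the room count.
Events (time:±→running): 0:+→1 3:-→0 4:+→1 4:+→2 5:+→3 6:-→2 6:+→3 6:+→4 6:+→5 … peak 5.

5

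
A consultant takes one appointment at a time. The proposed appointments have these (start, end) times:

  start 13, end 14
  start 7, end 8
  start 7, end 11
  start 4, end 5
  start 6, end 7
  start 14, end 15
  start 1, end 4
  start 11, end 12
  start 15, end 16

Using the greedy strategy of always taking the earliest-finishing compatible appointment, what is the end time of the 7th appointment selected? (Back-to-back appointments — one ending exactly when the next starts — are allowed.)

15

Order by finish time; keep every interval that doesn't clash with the previous kept one.
Sorted by end: (1,4)  (4,5)  (6,7)  (7,8)  (7,11)  (11,12)  (13,14)  (14,15)  (15,16)
take (1,4); take (4,5); take (6,7); take (7,8); take (11,12); take (13,14); take (14,15); take (15,16).
Selected: (1,4) (4,5) (6,7) (7,8) (11,12) (13,14) (14,15) (15,16)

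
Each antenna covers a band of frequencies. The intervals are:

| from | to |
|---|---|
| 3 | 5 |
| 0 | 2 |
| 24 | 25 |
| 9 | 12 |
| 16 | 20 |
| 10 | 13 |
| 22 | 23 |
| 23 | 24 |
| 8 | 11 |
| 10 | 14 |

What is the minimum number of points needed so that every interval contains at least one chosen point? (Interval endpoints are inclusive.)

6

By right end: [0,2]  [3,5]  [8,11]  [9,12]  [10,13]  [10,14]  [16,20]  [22,23]  [23,24]  [24,25]
[0,2] uncovered → point at 2; [3,5] uncovered → point at 5; [8,11] uncovered → point at 11; [16,20] uncovered → point at 20; [22,23] uncovered → point at 23; [24,25] uncovered → point at 25.
Points: 2, 5, 11, 20, 23, 25 (6 total).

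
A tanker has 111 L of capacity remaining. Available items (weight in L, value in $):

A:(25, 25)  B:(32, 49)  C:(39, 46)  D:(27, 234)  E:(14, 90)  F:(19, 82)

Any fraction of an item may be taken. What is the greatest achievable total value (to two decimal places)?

Greedy by value/weight ratio, highest first.
Ratios (sorted): D 8.67, E 6.43, F 4.32, B 1.53, C 1.18, A 1.00
take D (27 @ 234); take E (14 @ 90); take F (19 @ 82); take B (32 @ 49); take 19/39 of C → 22.41. Capacity used 111/111.
Total value = 477.41

477.41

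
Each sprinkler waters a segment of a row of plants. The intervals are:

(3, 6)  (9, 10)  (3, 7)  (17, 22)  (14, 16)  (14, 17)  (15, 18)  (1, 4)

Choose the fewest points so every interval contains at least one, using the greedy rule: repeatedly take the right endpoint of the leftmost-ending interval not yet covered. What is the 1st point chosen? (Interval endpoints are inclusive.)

4

Process intervals by earliest right end; each time one isn't hit yet, stab at its right endpoint.
By right end: [1,4]  [3,6]  [3,7]  [9,10]  [14,16]  [14,17]  [15,18]  [17,22]
[1,4] uncovered → point at 4; [9,10] uncovered → point at 10; [14,16] uncovered → point at 16; [17,22] uncovered → point at 22.
Points: 4, 10, 16, 22 (4 total).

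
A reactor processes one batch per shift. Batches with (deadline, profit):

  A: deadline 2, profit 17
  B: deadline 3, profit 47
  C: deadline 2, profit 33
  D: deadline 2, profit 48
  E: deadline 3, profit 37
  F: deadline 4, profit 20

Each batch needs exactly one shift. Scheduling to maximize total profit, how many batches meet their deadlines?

4

Profit order: D=48 B=47 E=37 C=33 F=20 A=17
Assign: D→slot 2, B→slot 3, E→slot 1, C skipped, F→slot 4, A skipped.
Slots: [1:E] [2:D] [3:B] [4:F]
4 of 6 scheduled.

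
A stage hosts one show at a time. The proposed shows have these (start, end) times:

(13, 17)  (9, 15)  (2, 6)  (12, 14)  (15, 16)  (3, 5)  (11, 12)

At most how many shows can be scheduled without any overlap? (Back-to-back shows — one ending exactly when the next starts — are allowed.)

4

Greedy by earliest finish: after sorting by end time, pick each interval compatible with the last pick.
By end time: (3,5), (2,6), (11,12), (12,14), (9,15), (15,16), (13,17).
Pick (3,5); next start ≥ 5 → (11,12); next start ≥ 12 → (12,14); next start ≥ 14 → (15,16).
Selected 4 shows.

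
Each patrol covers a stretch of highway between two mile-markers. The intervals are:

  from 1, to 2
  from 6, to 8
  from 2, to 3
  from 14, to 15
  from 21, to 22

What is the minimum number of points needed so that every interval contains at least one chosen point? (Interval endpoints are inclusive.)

4

Process intervals by earliest right end; each time one isn't hit yet, stab at its right endpoint.
By right end: [1,2]  [2,3]  [6,8]  [14,15]  [21,22]
[1,2] uncovered → point at 2; [6,8] uncovered → point at 8; [14,15] uncovered → point at 15; [21,22] uncovered → point at 22.
Points: 2, 8, 15, 22 (4 total).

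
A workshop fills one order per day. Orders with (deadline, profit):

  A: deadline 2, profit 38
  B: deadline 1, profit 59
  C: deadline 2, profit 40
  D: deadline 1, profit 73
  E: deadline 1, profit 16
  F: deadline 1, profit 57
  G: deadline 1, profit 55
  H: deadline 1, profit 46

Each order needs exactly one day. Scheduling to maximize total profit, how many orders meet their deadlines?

2

By profit: D(d1,73), B(d1,59), F(d1,57), G(d1,55), H(d1,46), C(d2,40), A(d2,38), E(d1,16)
D→slot 1; B skipped; F skipped; G skipped; H skipped; C→slot 2; A skipped; E skipped.
2 of 8 scheduled.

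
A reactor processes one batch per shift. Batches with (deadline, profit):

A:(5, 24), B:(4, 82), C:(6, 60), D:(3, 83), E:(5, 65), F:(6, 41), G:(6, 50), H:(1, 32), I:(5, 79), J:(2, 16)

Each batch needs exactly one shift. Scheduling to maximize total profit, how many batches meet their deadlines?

Sort by profit descending; place each in the latest free slot ≤ its deadline.
Profit order: D=83 B=82 I=79 E=65 C=60 G=50 F=41 H=32 A=24 J=16
Assign: D→slot 3, B→slot 4, I→slot 5, E→slot 2, C→slot 6, G→slot 1, F skipped, H skipped, A skipped, J skipped.
Slots: [1:G] [2:E] [3:D] [4:B] [5:I] [6:C]
6 of 10 scheduled.

6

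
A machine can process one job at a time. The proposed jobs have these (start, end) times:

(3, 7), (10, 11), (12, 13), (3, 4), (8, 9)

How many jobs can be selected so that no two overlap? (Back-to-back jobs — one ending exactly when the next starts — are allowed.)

Greedy by earliest finish: after sorting by end time, pick each interval compatible with the last pick.
Sorted by end: (3,4)  (3,7)  (8,9)  (10,11)  (12,13)
take (3,4); take (8,9); take (10,11); take (12,13).
Selected 4 jobs.

4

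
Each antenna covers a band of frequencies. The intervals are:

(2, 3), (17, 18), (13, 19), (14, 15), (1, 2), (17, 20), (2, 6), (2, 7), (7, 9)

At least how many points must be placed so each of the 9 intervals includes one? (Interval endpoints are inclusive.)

By right end: [1,2]  [2,3]  [2,6]  [2,7]  [7,9]  [14,15]  [17,18]  [13,19]  [17,20]
[1,2] uncovered → point at 2; [7,9] uncovered → point at 9; [14,15] uncovered → point at 15; [17,18] uncovered → point at 18.
Points: 2, 9, 15, 18 (4 total).

4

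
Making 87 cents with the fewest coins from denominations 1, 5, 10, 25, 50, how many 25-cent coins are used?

Greedy: take as many of the largest coin as possible, then repeat with the remainder.
87 = 1×50 + 1×25 + 1×10 + 2×1
Count of 25: 1

1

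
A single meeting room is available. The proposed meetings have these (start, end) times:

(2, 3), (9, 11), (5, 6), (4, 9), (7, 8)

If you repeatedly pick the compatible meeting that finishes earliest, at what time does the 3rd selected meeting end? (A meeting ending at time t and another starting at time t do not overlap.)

Sorted by end: (2,3)  (5,6)  (7,8)  (4,9)  (9,11)
take (2,3); take (5,6); take (7,8); take (9,11).
Selected: (2,3) (5,6) (7,8) (9,11)

8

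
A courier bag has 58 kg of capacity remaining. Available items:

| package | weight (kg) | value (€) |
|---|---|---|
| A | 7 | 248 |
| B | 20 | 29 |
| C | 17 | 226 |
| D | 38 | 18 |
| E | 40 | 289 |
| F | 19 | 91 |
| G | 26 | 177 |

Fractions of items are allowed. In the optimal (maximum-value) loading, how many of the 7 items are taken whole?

2

Greedy by value/weight ratio, highest first.
Order: A (248/7=35.43) > C (226/17=13.29) > E (289/40=7.22) > G (177/26=6.81) > F (91/19=4.79) > B (29/20=1.45) > D (18/38=0.47)
Fill: take A (7 @ 248) → take C (17 @ 226) → take 34/40 of E → 245.65; 58/58 used.
2 item(s) taken whole; one partial (take 34/40 of E).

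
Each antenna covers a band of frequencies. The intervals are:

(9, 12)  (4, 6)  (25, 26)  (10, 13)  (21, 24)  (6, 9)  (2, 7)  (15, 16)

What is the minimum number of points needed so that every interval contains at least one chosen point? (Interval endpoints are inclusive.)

Sort by right endpoint; whenever an interval is uncovered, place a point at its right end.
Sorted: [4,6] [2,7] [6,9] [9,12] [10,13] [15,16] [21,24] [25,26]
{[4,6],[2,7],[6,9]} hit by 6; {[9,12],[10,13]} hit by 12; {[15,16]} hit by 16; {[21,24]} hit by 24; {[25,26]} hit by 26.
Points: 6, 12, 16, 24, 26 (5 total).

5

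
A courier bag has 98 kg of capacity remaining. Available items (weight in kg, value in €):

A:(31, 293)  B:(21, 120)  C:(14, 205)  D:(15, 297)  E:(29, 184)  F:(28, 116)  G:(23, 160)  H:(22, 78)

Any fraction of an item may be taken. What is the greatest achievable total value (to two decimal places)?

1050.17

Ratios (sorted): D 19.80, C 14.64, A 9.45, G 6.96, E 6.34, B 5.71, F 4.14, H 3.55
take D (15 @ 297); take C (14 @ 205); take A (31 @ 293); take G (23 @ 160); take 15/29 of E → 95.17. Capacity used 98/98.
Total value = 1050.17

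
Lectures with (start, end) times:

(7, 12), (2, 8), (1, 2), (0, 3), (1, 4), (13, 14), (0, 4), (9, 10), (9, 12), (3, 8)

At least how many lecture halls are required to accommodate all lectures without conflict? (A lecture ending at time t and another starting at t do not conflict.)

starts: [0, 0, 1, 1, 2, 3, 7, 9, 9, 13]
ends:   [2, 3, 4, 4, 8, 8, 10, 12, 12, 14]
s0→1 s0→2 s1→3 s1→4  — peak 4.

4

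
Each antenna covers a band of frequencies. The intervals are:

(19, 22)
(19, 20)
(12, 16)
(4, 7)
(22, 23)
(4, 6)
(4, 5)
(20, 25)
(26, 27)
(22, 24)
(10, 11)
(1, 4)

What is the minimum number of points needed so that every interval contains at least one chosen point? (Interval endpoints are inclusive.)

6

By right end: [1,4]  [4,5]  [4,6]  [4,7]  [10,11]  [12,16]  [19,20]  [19,22]  [22,23]  [22,24]  [20,25]  [26,27]
[1,4] uncovered → point at 4; [10,11] uncovered → point at 11; [12,16] uncovered → point at 16; [19,20] uncovered → point at 20; [22,23] uncovered → point at 23; [26,27] uncovered → point at 27.
Points: 4, 11, 16, 20, 23, 27 (6 total).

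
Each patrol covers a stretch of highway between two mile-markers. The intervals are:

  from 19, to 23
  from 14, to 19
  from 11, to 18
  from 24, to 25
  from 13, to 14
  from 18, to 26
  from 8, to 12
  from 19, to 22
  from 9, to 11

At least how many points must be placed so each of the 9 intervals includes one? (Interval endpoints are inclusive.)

Sorted: [9,11] [8,12] [13,14] [11,18] [14,19] [19,22] [19,23] [24,25] [18,26]
{[9,11],[8,12]} hit by 11; {[13,14],[11,18],[14,19]} hit by 14; {[19,22],[19,23]} hit by 22; {[24,25],[18,26]} hit by 25.
Points: 11, 14, 22, 25 (4 total).

4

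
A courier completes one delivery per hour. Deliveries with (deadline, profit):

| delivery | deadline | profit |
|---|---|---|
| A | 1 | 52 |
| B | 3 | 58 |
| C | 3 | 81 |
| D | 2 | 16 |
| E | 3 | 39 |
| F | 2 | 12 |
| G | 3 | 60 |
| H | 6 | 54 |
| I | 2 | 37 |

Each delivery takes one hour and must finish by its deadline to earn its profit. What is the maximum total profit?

Take jobs in profit order; each goes to the latest open slot no later than its deadline.
By profit: C(d3,81), G(d3,60), B(d3,58), H(d6,54), A(d1,52), E(d3,39), I(d2,37), D(d2,16), F(d2,12)
C→slot 3; G→slot 2; B→slot 1; H→slot 6; A skipped; E skipped; I skipped; D skipped; F skipped.
Profit = 58 + 60 + 81 + 54 = 253

253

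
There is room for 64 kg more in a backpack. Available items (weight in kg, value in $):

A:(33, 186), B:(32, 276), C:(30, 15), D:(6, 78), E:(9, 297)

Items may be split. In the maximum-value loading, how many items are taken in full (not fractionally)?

Ratios (sorted): E 33.00, D 13.00, B 8.62, A 5.64, C 0.50
take E (9 @ 297); take D (6 @ 78); take B (32 @ 276); take 17/33 of A → 95.82. Capacity used 64/64.
3 item(s) taken whole; one partial (take 17/33 of A).

3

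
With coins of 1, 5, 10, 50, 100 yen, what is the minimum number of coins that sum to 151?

Greedy: take as many of the largest coin as possible, then repeat with the remainder.
151 = 1×100 + 1×50 + 1×1
Total coins = 1 + 1 + 1 = 3

3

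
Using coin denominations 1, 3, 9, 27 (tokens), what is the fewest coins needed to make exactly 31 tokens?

3

Greedy: take as many of the largest coin as possible, then repeat with the remainder.
31 = 1×27 + 1×3 + 1×1
Total coins = 1 + 1 + 1 = 3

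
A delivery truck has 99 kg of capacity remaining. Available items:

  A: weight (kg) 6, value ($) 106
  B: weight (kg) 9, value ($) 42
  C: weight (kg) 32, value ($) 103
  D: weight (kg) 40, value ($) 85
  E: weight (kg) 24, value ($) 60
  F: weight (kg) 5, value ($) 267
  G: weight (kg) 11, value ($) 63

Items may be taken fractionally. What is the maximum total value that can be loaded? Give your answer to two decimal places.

666.50

Order: F (267/5=53.40) > A (106/6=17.67) > G (63/11=5.73) > B (42/9=4.67) > C (103/32=3.22) > E (60/24=2.50) > D (85/40=2.12)
Fill: take F (5 @ 267) → take A (6 @ 106) → take G (11 @ 63) → take B (9 @ 42) → take C (32 @ 103) → take E (24 @ 60) → take 12/40 of D → 25.50; 99/99 used.
Total value = 666.50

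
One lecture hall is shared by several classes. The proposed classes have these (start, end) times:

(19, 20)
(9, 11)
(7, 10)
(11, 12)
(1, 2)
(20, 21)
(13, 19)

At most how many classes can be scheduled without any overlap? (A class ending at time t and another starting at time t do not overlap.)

Greedy by earliest finish: after sorting by end time, pick each interval compatible with the last pick.
By end time: (1,2), (7,10), (9,11), (11,12), (13,19), (19,20), (20,21).
Pick (1,2); next start ≥ 2 → (7,10); next start ≥ 10 → (11,12); next start ≥ 12 → (13,19); next start ≥ 19 → (19,20); next start ≥ 20 → (20,21).
Selected 6 classes.

6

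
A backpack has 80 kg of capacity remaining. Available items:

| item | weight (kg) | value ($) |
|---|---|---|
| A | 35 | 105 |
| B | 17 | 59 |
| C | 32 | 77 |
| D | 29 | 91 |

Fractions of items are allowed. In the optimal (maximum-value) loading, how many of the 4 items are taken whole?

2

Greedy by value/weight ratio, highest first.
Order: B (59/17=3.47) > D (91/29=3.14) > A (105/35=3.00) > C (77/32=2.41)
Fill: take B (17 @ 59) → take D (29 @ 91) → take 34/35 of A → 102.00; 80/80 used.
2 item(s) taken whole; one partial (take 34/35 of A).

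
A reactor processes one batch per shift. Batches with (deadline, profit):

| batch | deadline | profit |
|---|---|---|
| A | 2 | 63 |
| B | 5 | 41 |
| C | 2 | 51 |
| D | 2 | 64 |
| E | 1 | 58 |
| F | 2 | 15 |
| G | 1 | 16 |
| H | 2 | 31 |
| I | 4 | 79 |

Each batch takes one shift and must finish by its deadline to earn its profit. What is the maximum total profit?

247

Sort by profit descending; place each in the latest free slot ≤ its deadline.
By profit: I(d4,79), D(d2,64), A(d2,63), E(d1,58), C(d2,51), B(d5,41), H(d2,31), G(d1,16), F(d2,15)
I→slot 4; D→slot 2; A→slot 1; E skipped; C skipped; B→slot 5; H skipped; G skipped; F skipped.
Profit = 63 + 64 + 79 + 41 = 247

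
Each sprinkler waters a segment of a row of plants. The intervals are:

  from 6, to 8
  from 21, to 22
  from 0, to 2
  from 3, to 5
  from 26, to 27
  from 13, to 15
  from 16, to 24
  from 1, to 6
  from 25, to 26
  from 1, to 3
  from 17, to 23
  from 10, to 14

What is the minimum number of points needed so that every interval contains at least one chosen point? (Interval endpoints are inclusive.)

Sorted: [0,2] [1,3] [3,5] [1,6] [6,8] [10,14] [13,15] [21,22] [17,23] [16,24] [25,26] [26,27]
{[0,2],[1,3]} hit by 2; {[3,5],[1,6]} hit by 5; {[6,8]} hit by 8; {[10,14],[13,15]} hit by 14; {[21,22],[17,23],[16,24]} hit by 22; {[25,26],[26,27]} hit by 26.
Points: 2, 5, 8, 14, 22, 26 (6 total).

6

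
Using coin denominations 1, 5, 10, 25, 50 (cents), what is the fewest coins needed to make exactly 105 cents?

3

Greedy: take as many of the largest coin as possible, then repeat with the remainder.
105 − 2×50→5 − 1×5→0
Total coins = 2 + 1 = 3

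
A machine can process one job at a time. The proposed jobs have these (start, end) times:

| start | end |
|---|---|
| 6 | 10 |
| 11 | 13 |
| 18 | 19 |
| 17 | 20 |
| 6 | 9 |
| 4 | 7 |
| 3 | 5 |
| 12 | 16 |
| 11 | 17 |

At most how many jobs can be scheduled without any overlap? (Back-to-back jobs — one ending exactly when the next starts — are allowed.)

By end time: (3,5), (4,7), (6,9), (6,10), (11,13), (12,16), (11,17), (18,19), (17,20).
Pick (3,5); next start ≥ 5 → (6,9); next start ≥ 9 → (11,13); next start ≥ 13 → (18,19).
Selected 4 jobs.

4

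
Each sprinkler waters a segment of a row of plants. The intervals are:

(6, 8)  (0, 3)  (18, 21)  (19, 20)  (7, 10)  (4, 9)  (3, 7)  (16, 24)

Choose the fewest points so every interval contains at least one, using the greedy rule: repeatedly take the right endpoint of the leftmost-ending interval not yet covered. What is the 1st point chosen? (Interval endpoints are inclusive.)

Sorted: [0,3] [3,7] [6,8] [4,9] [7,10] [19,20] [18,21] [16,24]
{[0,3],[3,7]} hit by 3; {[6,8],[4,9],[7,10]} hit by 8; {[19,20],[18,21],[16,24]} hit by 20.
Points: 3, 8, 20 (3 total).

3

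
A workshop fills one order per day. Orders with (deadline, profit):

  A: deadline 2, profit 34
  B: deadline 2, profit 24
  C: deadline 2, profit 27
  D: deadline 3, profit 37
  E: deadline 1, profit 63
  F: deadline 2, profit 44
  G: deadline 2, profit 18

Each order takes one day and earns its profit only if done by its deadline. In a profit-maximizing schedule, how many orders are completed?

3

Take jobs in profit order; each goes to the latest open slot no later than its deadline.
Profit order: E=63 F=44 D=37 A=34 C=27 B=24 G=18
Assign: E→slot 1, F→slot 2, D→slot 3, A skipped, C skipped, B skipped, G skipped.
Slots: [1:E] [2:F] [3:D]
3 of 7 scheduled.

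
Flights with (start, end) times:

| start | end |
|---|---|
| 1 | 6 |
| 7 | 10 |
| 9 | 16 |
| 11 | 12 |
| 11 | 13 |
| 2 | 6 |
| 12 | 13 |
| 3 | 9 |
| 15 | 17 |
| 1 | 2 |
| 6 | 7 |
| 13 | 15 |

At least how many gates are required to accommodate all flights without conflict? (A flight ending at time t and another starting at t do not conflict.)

Count concurrent intervals with a sweep; the peak is the room count.
starts: [1, 1, 2, 3, 6, 7, 9, 11, 11, 12, 13, 15]
ends:   [2, 6, 6, 7, 9, 10, 12, 13, 13, 15, 16, 17]
s1→1 s1→2 e2→1 s2→2 s3→3  — peak 3.

3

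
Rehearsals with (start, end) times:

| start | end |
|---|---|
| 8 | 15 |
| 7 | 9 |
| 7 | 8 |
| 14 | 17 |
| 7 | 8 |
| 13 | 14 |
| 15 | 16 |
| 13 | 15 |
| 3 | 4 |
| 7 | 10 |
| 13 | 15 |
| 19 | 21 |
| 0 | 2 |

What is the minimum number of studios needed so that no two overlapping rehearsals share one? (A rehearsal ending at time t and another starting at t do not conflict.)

4

Events (time:±→running): 0:+→1 2:-→0 3:+→1 4:-→0 7:+→1 7:+→2 7:+→3 7:+→4 … peak 4.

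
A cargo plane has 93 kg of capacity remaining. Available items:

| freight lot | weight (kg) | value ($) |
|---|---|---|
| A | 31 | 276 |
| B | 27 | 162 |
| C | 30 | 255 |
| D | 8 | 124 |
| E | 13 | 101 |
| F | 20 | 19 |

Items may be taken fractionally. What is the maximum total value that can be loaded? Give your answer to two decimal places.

822.00

Greedy by value/weight ratio, highest first.
Ratios (sorted): D 15.50, A 8.90, C 8.50, E 7.77, B 6.00, F 0.95
take D (8 @ 124); take A (31 @ 276); take C (30 @ 255); take E (13 @ 101); take 11/27 of B → 66.00. Capacity used 93/93.
Total value = 822.00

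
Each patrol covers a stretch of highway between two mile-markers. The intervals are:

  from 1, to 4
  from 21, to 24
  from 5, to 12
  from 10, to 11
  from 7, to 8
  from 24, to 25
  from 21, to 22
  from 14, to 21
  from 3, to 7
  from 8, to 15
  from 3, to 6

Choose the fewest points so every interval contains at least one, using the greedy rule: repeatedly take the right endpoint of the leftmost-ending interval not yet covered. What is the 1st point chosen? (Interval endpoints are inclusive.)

Sort by right endpoint; whenever an interval is uncovered, place a point at its right end.
Sorted: [1,4] [3,6] [3,7] [7,8] [10,11] [5,12] [8,15] [14,21] [21,22] [21,24] [24,25]
{[1,4],[3,6],[3,7]} hit by 4; {[7,8]} hit by 8; {[10,11],[5,12],[8,15]} hit by 11; {[14,21],[21,22],[21,24]} hit by 21; {[24,25]} hit by 25.
Points: 4, 8, 11, 21, 25 (5 total).

4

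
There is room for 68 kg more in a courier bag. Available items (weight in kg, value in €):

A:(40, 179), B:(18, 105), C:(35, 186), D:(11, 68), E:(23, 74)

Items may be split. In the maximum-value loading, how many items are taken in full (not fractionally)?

3

Order: D (68/11=6.18) > B (105/18=5.83) > C (186/35=5.31) > A (179/40=4.47) > E (74/23=3.22)
Fill: take D (11 @ 68) → take B (18 @ 105) → take C (35 @ 186) → take 4/40 of A → 17.90; 68/68 used.
3 item(s) taken whole; one partial (take 4/40 of A).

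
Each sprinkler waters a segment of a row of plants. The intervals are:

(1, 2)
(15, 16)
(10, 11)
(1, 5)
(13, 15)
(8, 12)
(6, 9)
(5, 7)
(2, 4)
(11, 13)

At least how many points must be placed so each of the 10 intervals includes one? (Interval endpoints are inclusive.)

Process intervals by earliest right end; each time one isn't hit yet, stab at its right endpoint.
Sorted: [1,2] [2,4] [1,5] [5,7] [6,9] [10,11] [8,12] [11,13] [13,15] [15,16]
{[1,2],[2,4],[1,5]} hit by 2; {[5,7],[6,9]} hit by 7; {[10,11],[8,12],[11,13]} hit by 11; {[13,15],[15,16]} hit by 15.
Points: 2, 7, 11, 15 (4 total).

4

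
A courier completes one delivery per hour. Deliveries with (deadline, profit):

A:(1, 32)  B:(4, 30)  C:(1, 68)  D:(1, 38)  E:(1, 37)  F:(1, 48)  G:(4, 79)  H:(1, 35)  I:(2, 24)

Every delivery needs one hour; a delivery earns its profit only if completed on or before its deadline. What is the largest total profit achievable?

201

Take jobs in profit order; each goes to the latest open slot no later than its deadline.
By profit: G(d4,79), C(d1,68), F(d1,48), D(d1,38), E(d1,37), H(d1,35), A(d1,32), B(d4,30), I(d2,24)
G→slot 4; C→slot 1; F skipped; D skipped; E skipped; H skipped; A skipped; B→slot 3; I→slot 2.
Profit = 68 + 24 + 30 + 79 = 201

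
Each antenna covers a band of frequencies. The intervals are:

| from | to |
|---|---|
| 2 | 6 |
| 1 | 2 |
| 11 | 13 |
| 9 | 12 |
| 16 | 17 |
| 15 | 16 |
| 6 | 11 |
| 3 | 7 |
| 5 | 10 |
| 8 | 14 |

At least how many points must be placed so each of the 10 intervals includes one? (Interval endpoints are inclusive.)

Sort by right endpoint; whenever an interval is uncovered, place a point at its right end.
Sorted: [1,2] [2,6] [3,7] [5,10] [6,11] [9,12] [11,13] [8,14] [15,16] [16,17]
{[1,2],[2,6]} hit by 2; {[3,7],[5,10],[6,11]} hit by 7; {[9,12],[11,13],[8,14]} hit by 12; {[15,16],[16,17]} hit by 16.
Points: 2, 7, 12, 16 (4 total).

4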